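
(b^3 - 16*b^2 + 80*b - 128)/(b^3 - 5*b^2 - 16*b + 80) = (b^2 - 12*b + 32)/(b^2 - b - 20)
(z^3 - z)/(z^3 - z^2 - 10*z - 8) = z*(z - 1)/(z^2 - 2*z - 8)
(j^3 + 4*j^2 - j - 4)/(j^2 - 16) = (j^2 - 1)/(j - 4)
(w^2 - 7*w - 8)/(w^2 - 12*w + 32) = (w + 1)/(w - 4)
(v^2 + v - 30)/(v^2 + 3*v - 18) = (v - 5)/(v - 3)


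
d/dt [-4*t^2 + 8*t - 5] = 8 - 8*t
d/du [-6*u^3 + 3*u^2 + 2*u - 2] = -18*u^2 + 6*u + 2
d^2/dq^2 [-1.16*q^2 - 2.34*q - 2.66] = -2.32000000000000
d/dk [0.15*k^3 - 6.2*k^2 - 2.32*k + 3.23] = 0.45*k^2 - 12.4*k - 2.32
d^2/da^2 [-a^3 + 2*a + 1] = -6*a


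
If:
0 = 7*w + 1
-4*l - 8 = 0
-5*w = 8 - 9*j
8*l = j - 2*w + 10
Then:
No Solution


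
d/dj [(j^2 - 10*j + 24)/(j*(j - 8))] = 2*(j^2 - 24*j + 96)/(j^2*(j^2 - 16*j + 64))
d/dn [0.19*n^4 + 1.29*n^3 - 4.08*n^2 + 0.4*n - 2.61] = 0.76*n^3 + 3.87*n^2 - 8.16*n + 0.4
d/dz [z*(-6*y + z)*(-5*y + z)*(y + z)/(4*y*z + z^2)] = 2*(23*y^3 - 40*y^2*z + y*z^2 + z^3)/(16*y^2 + 8*y*z + z^2)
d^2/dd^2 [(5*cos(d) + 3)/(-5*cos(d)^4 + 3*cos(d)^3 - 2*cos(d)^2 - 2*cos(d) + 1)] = (-2*(5*cos(d) + 3)*(20*cos(d)^3 - 9*cos(d)^2 + 4*cos(d) + 2)^2*sin(d)^2 + 5*(5*cos(d)^4 - 3*cos(d)^3 + 2*cos(d)^2 + 2*cos(d) - 1)^2*cos(d) + (5*cos(d)^4 - 3*cos(d)^3 + 2*cos(d)^2 + 2*cos(d) - 1)*(-1200*(1 - cos(2*d))^2*cos(d) - 300*(1 - cos(2*d))^2 + 606*cos(d) - 876*cos(2*d) - 1398*cos(3*d) + 135*cos(4*d) + 445)/8)/(5*cos(d)^4 - 3*cos(d)^3 + 2*cos(d)^2 + 2*cos(d) - 1)^3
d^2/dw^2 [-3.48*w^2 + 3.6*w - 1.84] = -6.96000000000000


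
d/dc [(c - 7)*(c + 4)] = 2*c - 3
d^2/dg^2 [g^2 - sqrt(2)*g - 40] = 2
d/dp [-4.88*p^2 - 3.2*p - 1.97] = -9.76*p - 3.2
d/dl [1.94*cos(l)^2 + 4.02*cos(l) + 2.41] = -(3.88*cos(l) + 4.02)*sin(l)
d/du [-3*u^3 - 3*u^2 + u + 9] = -9*u^2 - 6*u + 1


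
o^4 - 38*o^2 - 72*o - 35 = (o - 7)*(o + 1)^2*(o + 5)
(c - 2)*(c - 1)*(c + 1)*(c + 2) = c^4 - 5*c^2 + 4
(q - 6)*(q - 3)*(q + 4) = q^3 - 5*q^2 - 18*q + 72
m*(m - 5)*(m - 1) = m^3 - 6*m^2 + 5*m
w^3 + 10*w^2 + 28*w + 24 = (w + 2)^2*(w + 6)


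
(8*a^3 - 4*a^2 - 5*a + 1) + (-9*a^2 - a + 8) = 8*a^3 - 13*a^2 - 6*a + 9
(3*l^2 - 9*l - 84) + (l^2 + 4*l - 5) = 4*l^2 - 5*l - 89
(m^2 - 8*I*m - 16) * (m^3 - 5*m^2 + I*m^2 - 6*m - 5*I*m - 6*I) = m^5 - 5*m^4 - 7*I*m^4 - 14*m^3 + 35*I*m^3 + 40*m^2 + 26*I*m^2 + 48*m + 80*I*m + 96*I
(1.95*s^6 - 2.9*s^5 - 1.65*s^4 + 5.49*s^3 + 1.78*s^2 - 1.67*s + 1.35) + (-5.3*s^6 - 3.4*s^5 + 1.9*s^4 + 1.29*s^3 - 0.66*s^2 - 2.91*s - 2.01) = -3.35*s^6 - 6.3*s^5 + 0.25*s^4 + 6.78*s^3 + 1.12*s^2 - 4.58*s - 0.66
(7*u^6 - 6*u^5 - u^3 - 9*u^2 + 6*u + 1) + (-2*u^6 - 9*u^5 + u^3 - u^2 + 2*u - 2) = 5*u^6 - 15*u^5 - 10*u^2 + 8*u - 1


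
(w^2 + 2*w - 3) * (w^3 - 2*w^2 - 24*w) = w^5 - 31*w^3 - 42*w^2 + 72*w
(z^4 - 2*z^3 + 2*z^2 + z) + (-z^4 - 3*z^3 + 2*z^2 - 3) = -5*z^3 + 4*z^2 + z - 3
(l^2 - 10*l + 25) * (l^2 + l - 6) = l^4 - 9*l^3 + 9*l^2 + 85*l - 150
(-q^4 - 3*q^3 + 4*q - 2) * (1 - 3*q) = 3*q^5 + 8*q^4 - 3*q^3 - 12*q^2 + 10*q - 2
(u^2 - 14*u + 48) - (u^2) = 48 - 14*u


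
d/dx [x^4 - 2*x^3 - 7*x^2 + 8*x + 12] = 4*x^3 - 6*x^2 - 14*x + 8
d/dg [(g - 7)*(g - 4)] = 2*g - 11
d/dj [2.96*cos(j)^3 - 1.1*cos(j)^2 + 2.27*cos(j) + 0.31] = (-8.88*cos(j)^2 + 2.2*cos(j) - 2.27)*sin(j)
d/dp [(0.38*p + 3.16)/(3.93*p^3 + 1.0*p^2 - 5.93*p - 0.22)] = (-2.9868*p^3 - 37.6364*p^2 - 6.32*p + 18.6552)/(15.4449*p^6 + 7.86*p^5 - 45.6098*p^4 - 13.5892*p^3 + 34.7249*p^2 + 2.6092*p + 0.0484)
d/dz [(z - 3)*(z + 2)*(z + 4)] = 3*z^2 + 6*z - 10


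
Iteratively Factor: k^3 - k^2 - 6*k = (k)*(k^2 - k - 6) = k*(k + 2)*(k - 3)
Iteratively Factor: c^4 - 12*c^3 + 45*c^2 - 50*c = (c)*(c^3 - 12*c^2 + 45*c - 50) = c*(c - 5)*(c^2 - 7*c + 10) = c*(c - 5)^2*(c - 2)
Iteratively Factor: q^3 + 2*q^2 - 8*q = (q + 4)*(q^2 - 2*q) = (q - 2)*(q + 4)*(q)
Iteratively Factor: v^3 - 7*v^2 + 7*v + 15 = (v - 5)*(v^2 - 2*v - 3) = (v - 5)*(v - 3)*(v + 1)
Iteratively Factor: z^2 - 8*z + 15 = (z - 3)*(z - 5)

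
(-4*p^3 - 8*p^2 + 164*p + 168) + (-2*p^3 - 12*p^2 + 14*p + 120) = -6*p^3 - 20*p^2 + 178*p + 288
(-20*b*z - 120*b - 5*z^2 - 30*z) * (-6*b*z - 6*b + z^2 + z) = 120*b^2*z^2 + 840*b^2*z + 720*b^2 + 10*b*z^3 + 70*b*z^2 + 60*b*z - 5*z^4 - 35*z^3 - 30*z^2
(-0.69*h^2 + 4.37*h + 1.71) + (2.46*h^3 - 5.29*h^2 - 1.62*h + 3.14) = 2.46*h^3 - 5.98*h^2 + 2.75*h + 4.85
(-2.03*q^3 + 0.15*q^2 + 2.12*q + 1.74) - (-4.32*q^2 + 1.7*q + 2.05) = -2.03*q^3 + 4.47*q^2 + 0.42*q - 0.31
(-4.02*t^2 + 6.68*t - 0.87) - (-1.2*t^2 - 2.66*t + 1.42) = -2.82*t^2 + 9.34*t - 2.29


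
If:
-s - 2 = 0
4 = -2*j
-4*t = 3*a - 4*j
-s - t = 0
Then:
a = -16/3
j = -2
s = -2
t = 2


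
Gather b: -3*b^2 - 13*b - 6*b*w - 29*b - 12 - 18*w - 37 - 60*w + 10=-3*b^2 + b*(-6*w - 42) - 78*w - 39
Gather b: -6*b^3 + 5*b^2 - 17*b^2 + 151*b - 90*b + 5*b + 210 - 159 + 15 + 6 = -6*b^3 - 12*b^2 + 66*b + 72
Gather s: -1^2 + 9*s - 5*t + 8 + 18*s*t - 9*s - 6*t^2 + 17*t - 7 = 18*s*t - 6*t^2 + 12*t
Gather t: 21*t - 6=21*t - 6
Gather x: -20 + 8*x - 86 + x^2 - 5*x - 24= x^2 + 3*x - 130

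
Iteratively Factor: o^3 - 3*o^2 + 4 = (o - 2)*(o^2 - o - 2) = (o - 2)*(o + 1)*(o - 2)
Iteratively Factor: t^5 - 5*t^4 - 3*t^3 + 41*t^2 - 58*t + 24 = (t + 3)*(t^4 - 8*t^3 + 21*t^2 - 22*t + 8) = (t - 1)*(t + 3)*(t^3 - 7*t^2 + 14*t - 8) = (t - 1)^2*(t + 3)*(t^2 - 6*t + 8) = (t - 2)*(t - 1)^2*(t + 3)*(t - 4)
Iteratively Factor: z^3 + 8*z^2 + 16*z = (z + 4)*(z^2 + 4*z) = z*(z + 4)*(z + 4)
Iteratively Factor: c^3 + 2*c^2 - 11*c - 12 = (c - 3)*(c^2 + 5*c + 4) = (c - 3)*(c + 1)*(c + 4)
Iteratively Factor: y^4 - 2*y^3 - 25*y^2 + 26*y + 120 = (y - 5)*(y^3 + 3*y^2 - 10*y - 24) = (y - 5)*(y + 4)*(y^2 - y - 6) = (y - 5)*(y - 3)*(y + 4)*(y + 2)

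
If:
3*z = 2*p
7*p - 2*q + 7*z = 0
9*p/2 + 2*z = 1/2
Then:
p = 3/35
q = 1/2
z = 2/35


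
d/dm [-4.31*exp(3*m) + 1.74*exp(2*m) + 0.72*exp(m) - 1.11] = (-12.93*exp(2*m) + 3.48*exp(m) + 0.72)*exp(m)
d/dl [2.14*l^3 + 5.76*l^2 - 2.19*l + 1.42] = 6.42*l^2 + 11.52*l - 2.19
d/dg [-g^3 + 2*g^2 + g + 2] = -3*g^2 + 4*g + 1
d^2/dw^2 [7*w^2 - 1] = 14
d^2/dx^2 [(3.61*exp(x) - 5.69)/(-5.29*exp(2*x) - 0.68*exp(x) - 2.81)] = (-101.022601*exp(4*x) + 649.904008*exp(3*x) + 383.377938*exp(2*x) - 328.79608*exp(x) - 39.377373)*exp(x)/(148.035889*exp(6*x) + 57.087564*exp(5*x) + 243.244251*exp(4*x) + 60.963224*exp(3*x) + 129.209139*exp(2*x) + 16.108044*exp(x) + 22.188041)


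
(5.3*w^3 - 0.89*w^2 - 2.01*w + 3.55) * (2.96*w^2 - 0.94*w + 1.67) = 15.688*w^5 - 7.6164*w^4 + 3.738*w^3 + 10.9111*w^2 - 6.6937*w + 5.9285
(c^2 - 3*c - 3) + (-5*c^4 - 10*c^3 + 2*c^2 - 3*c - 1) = -5*c^4 - 10*c^3 + 3*c^2 - 6*c - 4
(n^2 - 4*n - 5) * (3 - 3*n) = -3*n^3 + 15*n^2 + 3*n - 15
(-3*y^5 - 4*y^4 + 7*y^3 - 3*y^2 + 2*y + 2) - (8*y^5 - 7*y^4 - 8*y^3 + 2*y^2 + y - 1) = -11*y^5 + 3*y^4 + 15*y^3 - 5*y^2 + y + 3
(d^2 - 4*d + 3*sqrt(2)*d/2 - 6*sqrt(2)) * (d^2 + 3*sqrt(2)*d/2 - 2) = d^4 - 4*d^3 + 3*sqrt(2)*d^3 - 12*sqrt(2)*d^2 + 5*d^2/2 - 10*d - 3*sqrt(2)*d + 12*sqrt(2)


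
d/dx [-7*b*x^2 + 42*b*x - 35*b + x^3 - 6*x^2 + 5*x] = -14*b*x + 42*b + 3*x^2 - 12*x + 5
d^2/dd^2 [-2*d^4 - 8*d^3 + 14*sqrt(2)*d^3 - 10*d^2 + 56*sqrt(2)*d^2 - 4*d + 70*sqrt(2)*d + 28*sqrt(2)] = -24*d^2 - 48*d + 84*sqrt(2)*d - 20 + 112*sqrt(2)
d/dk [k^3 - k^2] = k*(3*k - 2)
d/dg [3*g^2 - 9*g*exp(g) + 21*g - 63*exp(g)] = -9*g*exp(g) + 6*g - 72*exp(g) + 21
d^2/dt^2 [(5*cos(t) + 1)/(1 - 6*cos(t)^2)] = (-144*(1 - cos(t)^2)^2 - 180*cos(t)^5 + 180*cos(t)^3 - 96*cos(t)^2 + 175*cos(t) + 156)/(1 - 6*cos(t)^2)^3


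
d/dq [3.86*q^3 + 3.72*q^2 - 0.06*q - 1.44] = 11.58*q^2 + 7.44*q - 0.06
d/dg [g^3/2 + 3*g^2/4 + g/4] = 3*g^2/2 + 3*g/2 + 1/4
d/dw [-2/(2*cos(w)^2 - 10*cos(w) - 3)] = 4*(5 - 2*cos(w))*sin(w)/(10*cos(w) - cos(2*w) + 2)^2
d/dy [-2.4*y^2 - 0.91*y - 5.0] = -4.8*y - 0.91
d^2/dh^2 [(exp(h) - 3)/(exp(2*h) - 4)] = (exp(4*h) - 12*exp(3*h) + 24*exp(2*h) - 48*exp(h) + 16)*exp(h)/(exp(6*h) - 12*exp(4*h) + 48*exp(2*h) - 64)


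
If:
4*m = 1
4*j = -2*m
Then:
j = -1/8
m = 1/4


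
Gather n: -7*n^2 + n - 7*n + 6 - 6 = -7*n^2 - 6*n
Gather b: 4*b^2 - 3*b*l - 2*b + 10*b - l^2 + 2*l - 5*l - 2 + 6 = 4*b^2 + b*(8 - 3*l) - l^2 - 3*l + 4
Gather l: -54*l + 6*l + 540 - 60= 480 - 48*l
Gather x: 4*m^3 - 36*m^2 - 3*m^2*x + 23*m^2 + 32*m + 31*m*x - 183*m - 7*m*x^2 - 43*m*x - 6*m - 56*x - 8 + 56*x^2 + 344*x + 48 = 4*m^3 - 13*m^2 - 157*m + x^2*(56 - 7*m) + x*(-3*m^2 - 12*m + 288) + 40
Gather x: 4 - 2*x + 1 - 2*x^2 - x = -2*x^2 - 3*x + 5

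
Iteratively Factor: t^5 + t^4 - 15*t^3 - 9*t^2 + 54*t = (t + 3)*(t^4 - 2*t^3 - 9*t^2 + 18*t) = (t + 3)^2*(t^3 - 5*t^2 + 6*t) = (t - 3)*(t + 3)^2*(t^2 - 2*t) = (t - 3)*(t - 2)*(t + 3)^2*(t)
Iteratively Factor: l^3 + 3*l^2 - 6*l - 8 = (l + 4)*(l^2 - l - 2) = (l - 2)*(l + 4)*(l + 1)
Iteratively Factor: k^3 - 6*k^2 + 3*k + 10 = (k - 2)*(k^2 - 4*k - 5) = (k - 5)*(k - 2)*(k + 1)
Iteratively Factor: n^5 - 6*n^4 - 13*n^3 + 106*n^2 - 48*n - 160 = (n - 4)*(n^4 - 2*n^3 - 21*n^2 + 22*n + 40) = (n - 4)*(n + 1)*(n^3 - 3*n^2 - 18*n + 40) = (n - 4)*(n - 2)*(n + 1)*(n^2 - n - 20) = (n - 5)*(n - 4)*(n - 2)*(n + 1)*(n + 4)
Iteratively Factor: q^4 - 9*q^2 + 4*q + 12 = (q + 3)*(q^3 - 3*q^2 + 4) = (q - 2)*(q + 3)*(q^2 - q - 2) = (q - 2)*(q + 1)*(q + 3)*(q - 2)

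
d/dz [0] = 0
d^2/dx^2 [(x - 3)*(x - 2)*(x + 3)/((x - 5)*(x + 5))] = 32*(x^3 - 6*x^2 + 75*x - 50)/(x^6 - 75*x^4 + 1875*x^2 - 15625)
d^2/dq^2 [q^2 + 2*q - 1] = 2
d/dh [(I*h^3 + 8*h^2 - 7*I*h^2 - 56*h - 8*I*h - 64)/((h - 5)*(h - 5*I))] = (I*h^4 + h^3*(10 - 10*I) + h^2*(-94 + 3*I) + h*(478 + 400*I) - 120 - 1720*I)/(h^4 + h^3*(-10 - 10*I) + 100*I*h^2 + h*(250 - 250*I) - 625)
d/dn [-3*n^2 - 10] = -6*n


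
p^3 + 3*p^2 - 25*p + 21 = (p - 3)*(p - 1)*(p + 7)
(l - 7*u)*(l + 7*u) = l^2 - 49*u^2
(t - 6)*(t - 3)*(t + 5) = t^3 - 4*t^2 - 27*t + 90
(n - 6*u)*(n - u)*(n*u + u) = n^3*u - 7*n^2*u^2 + n^2*u + 6*n*u^3 - 7*n*u^2 + 6*u^3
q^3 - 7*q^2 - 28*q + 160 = (q - 8)*(q - 4)*(q + 5)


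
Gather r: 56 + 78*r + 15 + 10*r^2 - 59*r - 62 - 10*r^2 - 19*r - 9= 0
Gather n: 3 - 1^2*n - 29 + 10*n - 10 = 9*n - 36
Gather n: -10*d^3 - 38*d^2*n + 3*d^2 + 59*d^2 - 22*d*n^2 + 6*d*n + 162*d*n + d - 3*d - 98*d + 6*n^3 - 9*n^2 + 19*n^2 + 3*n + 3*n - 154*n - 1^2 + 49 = -10*d^3 + 62*d^2 - 100*d + 6*n^3 + n^2*(10 - 22*d) + n*(-38*d^2 + 168*d - 148) + 48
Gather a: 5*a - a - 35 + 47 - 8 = 4*a + 4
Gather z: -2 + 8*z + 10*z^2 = 10*z^2 + 8*z - 2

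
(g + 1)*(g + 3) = g^2 + 4*g + 3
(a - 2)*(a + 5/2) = a^2 + a/2 - 5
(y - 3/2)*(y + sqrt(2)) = y^2 - 3*y/2 + sqrt(2)*y - 3*sqrt(2)/2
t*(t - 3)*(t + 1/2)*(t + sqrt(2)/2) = t^4 - 5*t^3/2 + sqrt(2)*t^3/2 - 5*sqrt(2)*t^2/4 - 3*t^2/2 - 3*sqrt(2)*t/4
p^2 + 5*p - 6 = (p - 1)*(p + 6)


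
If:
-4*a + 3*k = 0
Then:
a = 3*k/4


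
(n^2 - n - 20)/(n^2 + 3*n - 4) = (n - 5)/(n - 1)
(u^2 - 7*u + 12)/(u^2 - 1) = (u^2 - 7*u + 12)/(u^2 - 1)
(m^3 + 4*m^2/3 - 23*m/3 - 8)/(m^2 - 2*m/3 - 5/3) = (3*m^2 + m - 24)/(3*m - 5)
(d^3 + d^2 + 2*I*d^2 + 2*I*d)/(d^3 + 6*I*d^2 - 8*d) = (d + 1)/(d + 4*I)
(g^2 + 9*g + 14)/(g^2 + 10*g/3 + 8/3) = 3*(g + 7)/(3*g + 4)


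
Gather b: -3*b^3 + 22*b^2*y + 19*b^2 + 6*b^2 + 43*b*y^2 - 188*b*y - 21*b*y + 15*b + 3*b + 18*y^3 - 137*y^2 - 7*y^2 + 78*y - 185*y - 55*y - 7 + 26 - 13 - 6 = -3*b^3 + b^2*(22*y + 25) + b*(43*y^2 - 209*y + 18) + 18*y^3 - 144*y^2 - 162*y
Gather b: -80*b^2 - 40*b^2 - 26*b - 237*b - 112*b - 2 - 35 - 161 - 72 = -120*b^2 - 375*b - 270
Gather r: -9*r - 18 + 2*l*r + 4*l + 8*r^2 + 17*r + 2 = 4*l + 8*r^2 + r*(2*l + 8) - 16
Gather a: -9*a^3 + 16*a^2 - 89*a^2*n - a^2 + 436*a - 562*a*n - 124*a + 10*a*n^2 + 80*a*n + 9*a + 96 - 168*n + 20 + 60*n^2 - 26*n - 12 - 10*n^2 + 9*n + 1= -9*a^3 + a^2*(15 - 89*n) + a*(10*n^2 - 482*n + 321) + 50*n^2 - 185*n + 105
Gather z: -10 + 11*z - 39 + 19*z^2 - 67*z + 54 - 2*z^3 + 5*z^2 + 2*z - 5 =-2*z^3 + 24*z^2 - 54*z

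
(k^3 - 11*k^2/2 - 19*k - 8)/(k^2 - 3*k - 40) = (k^2 + 5*k/2 + 1)/(k + 5)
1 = 1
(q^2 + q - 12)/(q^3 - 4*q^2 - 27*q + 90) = (q + 4)/(q^2 - q - 30)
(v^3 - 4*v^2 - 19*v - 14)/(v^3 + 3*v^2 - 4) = (v^2 - 6*v - 7)/(v^2 + v - 2)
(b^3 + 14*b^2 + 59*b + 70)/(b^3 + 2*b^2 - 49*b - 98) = (b + 5)/(b - 7)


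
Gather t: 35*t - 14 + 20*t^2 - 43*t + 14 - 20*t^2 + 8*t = 0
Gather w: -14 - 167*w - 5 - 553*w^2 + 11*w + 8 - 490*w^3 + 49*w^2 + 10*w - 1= -490*w^3 - 504*w^2 - 146*w - 12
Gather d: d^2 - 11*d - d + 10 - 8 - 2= d^2 - 12*d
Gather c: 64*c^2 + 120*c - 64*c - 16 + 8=64*c^2 + 56*c - 8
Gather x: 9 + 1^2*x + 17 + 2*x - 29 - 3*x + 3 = 0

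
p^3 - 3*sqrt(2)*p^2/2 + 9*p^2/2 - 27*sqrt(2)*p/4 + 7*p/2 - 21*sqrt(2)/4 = (p + 1)*(p + 7/2)*(p - 3*sqrt(2)/2)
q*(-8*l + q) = -8*l*q + q^2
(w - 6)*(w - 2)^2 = w^3 - 10*w^2 + 28*w - 24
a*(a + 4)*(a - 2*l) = a^3 - 2*a^2*l + 4*a^2 - 8*a*l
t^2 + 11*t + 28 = (t + 4)*(t + 7)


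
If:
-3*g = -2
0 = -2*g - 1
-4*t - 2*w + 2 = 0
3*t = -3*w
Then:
No Solution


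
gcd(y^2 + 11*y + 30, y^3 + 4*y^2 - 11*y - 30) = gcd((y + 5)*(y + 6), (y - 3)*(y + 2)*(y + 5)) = y + 5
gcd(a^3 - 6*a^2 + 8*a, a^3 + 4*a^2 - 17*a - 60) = a - 4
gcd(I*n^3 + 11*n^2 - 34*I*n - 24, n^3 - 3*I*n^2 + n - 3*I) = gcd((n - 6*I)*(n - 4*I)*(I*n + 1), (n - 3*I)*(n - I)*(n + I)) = n - I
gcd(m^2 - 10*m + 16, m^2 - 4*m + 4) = m - 2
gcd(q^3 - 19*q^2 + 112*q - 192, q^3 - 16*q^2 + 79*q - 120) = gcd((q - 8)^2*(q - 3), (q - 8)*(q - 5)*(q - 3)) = q^2 - 11*q + 24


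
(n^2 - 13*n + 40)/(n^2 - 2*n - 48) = (n - 5)/(n + 6)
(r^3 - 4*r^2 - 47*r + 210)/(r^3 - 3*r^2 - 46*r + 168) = (r - 5)/(r - 4)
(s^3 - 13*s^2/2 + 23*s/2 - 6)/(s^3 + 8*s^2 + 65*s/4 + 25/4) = 2*(2*s^3 - 13*s^2 + 23*s - 12)/(4*s^3 + 32*s^2 + 65*s + 25)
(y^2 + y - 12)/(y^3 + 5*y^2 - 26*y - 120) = (y - 3)/(y^2 + y - 30)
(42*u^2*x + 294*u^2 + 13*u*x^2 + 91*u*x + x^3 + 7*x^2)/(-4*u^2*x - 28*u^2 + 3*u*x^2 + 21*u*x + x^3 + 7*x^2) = (42*u^2 + 13*u*x + x^2)/(-4*u^2 + 3*u*x + x^2)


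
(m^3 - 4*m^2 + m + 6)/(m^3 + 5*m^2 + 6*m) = (m^3 - 4*m^2 + m + 6)/(m*(m^2 + 5*m + 6))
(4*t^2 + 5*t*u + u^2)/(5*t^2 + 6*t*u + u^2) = (4*t + u)/(5*t + u)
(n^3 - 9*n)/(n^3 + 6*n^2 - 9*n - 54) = n/(n + 6)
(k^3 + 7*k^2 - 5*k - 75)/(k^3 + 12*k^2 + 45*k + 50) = (k - 3)/(k + 2)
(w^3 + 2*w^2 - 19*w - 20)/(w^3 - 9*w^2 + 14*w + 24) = (w + 5)/(w - 6)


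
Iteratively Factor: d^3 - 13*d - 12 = (d - 4)*(d^2 + 4*d + 3) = (d - 4)*(d + 3)*(d + 1)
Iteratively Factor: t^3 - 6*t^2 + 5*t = (t - 1)*(t^2 - 5*t) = (t - 5)*(t - 1)*(t)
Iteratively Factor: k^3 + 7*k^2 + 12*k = (k + 3)*(k^2 + 4*k) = (k + 3)*(k + 4)*(k)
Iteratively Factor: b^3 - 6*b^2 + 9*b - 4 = (b - 1)*(b^2 - 5*b + 4) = (b - 4)*(b - 1)*(b - 1)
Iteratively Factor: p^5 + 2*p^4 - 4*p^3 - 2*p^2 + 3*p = (p - 1)*(p^4 + 3*p^3 - p^2 - 3*p) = (p - 1)*(p + 3)*(p^3 - p) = (p - 1)^2*(p + 3)*(p^2 + p) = (p - 1)^2*(p + 1)*(p + 3)*(p)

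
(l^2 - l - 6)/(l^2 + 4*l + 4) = (l - 3)/(l + 2)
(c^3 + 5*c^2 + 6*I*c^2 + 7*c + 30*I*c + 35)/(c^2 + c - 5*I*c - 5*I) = (c^3 + c^2*(5 + 6*I) + c*(7 + 30*I) + 35)/(c^2 + c*(1 - 5*I) - 5*I)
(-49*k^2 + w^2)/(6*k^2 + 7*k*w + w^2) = (-49*k^2 + w^2)/(6*k^2 + 7*k*w + w^2)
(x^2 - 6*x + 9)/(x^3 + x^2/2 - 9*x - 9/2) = 2*(x - 3)/(2*x^2 + 7*x + 3)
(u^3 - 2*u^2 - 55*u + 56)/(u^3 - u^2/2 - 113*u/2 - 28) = 2*(u - 1)/(2*u + 1)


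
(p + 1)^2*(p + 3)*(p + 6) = p^4 + 11*p^3 + 37*p^2 + 45*p + 18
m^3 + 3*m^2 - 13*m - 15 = (m - 3)*(m + 1)*(m + 5)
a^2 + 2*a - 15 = (a - 3)*(a + 5)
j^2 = j^2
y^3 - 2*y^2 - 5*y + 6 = (y - 3)*(y - 1)*(y + 2)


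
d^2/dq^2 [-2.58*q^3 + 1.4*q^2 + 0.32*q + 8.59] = 2.8 - 15.48*q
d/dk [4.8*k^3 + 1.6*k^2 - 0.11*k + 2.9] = 14.4*k^2 + 3.2*k - 0.11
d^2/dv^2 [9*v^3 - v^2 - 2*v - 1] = 54*v - 2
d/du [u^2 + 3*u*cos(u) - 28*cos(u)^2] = -3*u*sin(u) + 2*u + 28*sin(2*u) + 3*cos(u)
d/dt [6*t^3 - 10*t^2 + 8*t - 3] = 18*t^2 - 20*t + 8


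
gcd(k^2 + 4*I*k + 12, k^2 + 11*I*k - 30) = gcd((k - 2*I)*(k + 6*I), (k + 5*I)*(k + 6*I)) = k + 6*I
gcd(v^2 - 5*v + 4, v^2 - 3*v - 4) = v - 4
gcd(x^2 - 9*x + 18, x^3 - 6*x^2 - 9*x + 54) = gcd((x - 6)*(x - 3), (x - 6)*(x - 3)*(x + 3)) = x^2 - 9*x + 18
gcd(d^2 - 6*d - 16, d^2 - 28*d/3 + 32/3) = d - 8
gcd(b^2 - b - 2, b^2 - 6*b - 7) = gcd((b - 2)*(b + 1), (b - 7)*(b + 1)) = b + 1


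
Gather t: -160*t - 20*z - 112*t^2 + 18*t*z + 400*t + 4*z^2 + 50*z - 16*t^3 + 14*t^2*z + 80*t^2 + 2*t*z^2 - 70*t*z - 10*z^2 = -16*t^3 + t^2*(14*z - 32) + t*(2*z^2 - 52*z + 240) - 6*z^2 + 30*z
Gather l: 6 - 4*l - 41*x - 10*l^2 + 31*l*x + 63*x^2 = -10*l^2 + l*(31*x - 4) + 63*x^2 - 41*x + 6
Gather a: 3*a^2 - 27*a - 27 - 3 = 3*a^2 - 27*a - 30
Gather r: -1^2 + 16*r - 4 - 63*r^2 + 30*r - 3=-63*r^2 + 46*r - 8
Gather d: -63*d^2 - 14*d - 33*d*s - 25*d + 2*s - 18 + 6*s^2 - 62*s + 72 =-63*d^2 + d*(-33*s - 39) + 6*s^2 - 60*s + 54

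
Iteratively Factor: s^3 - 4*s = (s - 2)*(s^2 + 2*s) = s*(s - 2)*(s + 2)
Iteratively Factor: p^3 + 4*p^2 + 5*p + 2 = (p + 1)*(p^2 + 3*p + 2) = (p + 1)^2*(p + 2)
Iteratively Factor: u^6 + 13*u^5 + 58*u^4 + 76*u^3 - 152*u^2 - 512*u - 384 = (u + 2)*(u^5 + 11*u^4 + 36*u^3 + 4*u^2 - 160*u - 192) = (u + 2)*(u + 4)*(u^4 + 7*u^3 + 8*u^2 - 28*u - 48) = (u + 2)*(u + 4)^2*(u^3 + 3*u^2 - 4*u - 12) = (u - 2)*(u + 2)*(u + 4)^2*(u^2 + 5*u + 6) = (u - 2)*(u + 2)*(u + 3)*(u + 4)^2*(u + 2)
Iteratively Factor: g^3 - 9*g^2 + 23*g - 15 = (g - 5)*(g^2 - 4*g + 3) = (g - 5)*(g - 3)*(g - 1)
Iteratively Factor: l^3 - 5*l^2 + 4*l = (l - 1)*(l^2 - 4*l) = l*(l - 1)*(l - 4)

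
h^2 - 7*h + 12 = (h - 4)*(h - 3)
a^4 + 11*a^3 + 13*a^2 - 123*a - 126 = (a - 3)*(a + 1)*(a + 6)*(a + 7)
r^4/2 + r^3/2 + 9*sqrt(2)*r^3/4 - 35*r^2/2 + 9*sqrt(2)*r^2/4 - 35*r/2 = r*(r/2 + 1/2)*(r - 5*sqrt(2)/2)*(r + 7*sqrt(2))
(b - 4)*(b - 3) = b^2 - 7*b + 12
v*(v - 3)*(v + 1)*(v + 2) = v^4 - 7*v^2 - 6*v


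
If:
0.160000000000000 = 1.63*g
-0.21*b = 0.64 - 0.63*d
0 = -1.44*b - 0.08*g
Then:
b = -0.01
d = 1.01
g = 0.10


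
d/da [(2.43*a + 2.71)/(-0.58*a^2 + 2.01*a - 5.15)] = (1.4094*a^2 + 3.1436*a - 17.9616)/(0.3364*a^4 - 2.3316*a^3 + 10.0141*a^2 - 20.703*a + 26.5225)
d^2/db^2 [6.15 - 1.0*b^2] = -2.00000000000000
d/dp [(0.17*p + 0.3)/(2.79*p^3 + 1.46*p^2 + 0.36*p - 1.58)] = (0.4743*p^3 + 0.2482*p^2 + 0.0612*p - (0.17*p + 0.3)*(8.37*p^2 + 2.92*p + 0.36) - 0.2686)/(2.79*p^3 + 1.46*p^2 + 0.36*p - 1.58)^2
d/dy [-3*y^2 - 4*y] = -6*y - 4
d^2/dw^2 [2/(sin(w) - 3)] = 2*(-3*sin(w) + cos(w)^2 + 1)/(sin(w) - 3)^3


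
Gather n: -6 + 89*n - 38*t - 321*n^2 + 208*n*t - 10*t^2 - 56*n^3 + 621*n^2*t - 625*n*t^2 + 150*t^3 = -56*n^3 + n^2*(621*t - 321) + n*(-625*t^2 + 208*t + 89) + 150*t^3 - 10*t^2 - 38*t - 6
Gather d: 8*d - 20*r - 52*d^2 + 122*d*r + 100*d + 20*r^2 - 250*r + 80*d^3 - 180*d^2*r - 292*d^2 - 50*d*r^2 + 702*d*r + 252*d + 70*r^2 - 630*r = 80*d^3 + d^2*(-180*r - 344) + d*(-50*r^2 + 824*r + 360) + 90*r^2 - 900*r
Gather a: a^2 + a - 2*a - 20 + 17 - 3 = a^2 - a - 6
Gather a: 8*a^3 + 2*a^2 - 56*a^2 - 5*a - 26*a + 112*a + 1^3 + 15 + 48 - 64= 8*a^3 - 54*a^2 + 81*a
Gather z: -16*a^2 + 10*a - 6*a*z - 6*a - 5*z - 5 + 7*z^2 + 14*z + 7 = -16*a^2 + 4*a + 7*z^2 + z*(9 - 6*a) + 2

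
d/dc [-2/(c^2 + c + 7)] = 2*(2*c + 1)/(c^2 + c + 7)^2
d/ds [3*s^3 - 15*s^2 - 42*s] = 9*s^2 - 30*s - 42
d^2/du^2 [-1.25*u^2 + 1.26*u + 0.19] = -2.50000000000000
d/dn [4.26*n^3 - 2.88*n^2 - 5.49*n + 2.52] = 12.78*n^2 - 5.76*n - 5.49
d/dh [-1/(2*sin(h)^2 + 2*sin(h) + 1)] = 2*(sin(2*h) + cos(h))/(2*sin(h) - cos(2*h) + 2)^2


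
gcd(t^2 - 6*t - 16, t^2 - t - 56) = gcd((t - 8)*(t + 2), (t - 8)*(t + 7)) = t - 8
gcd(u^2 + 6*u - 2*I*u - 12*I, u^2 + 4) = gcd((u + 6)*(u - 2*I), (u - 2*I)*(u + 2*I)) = u - 2*I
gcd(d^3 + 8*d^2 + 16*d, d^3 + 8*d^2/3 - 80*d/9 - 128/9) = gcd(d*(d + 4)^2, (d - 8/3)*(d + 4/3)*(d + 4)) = d + 4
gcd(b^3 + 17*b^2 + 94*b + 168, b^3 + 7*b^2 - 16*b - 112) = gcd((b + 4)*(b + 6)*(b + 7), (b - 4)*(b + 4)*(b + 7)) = b^2 + 11*b + 28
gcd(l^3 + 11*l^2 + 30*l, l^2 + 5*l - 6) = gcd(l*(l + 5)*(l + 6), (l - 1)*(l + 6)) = l + 6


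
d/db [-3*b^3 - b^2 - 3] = b*(-9*b - 2)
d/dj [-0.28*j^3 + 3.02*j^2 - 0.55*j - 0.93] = -0.84*j^2 + 6.04*j - 0.55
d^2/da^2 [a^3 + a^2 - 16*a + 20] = 6*a + 2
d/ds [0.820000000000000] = 0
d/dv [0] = 0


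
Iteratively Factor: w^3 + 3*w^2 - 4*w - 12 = (w + 2)*(w^2 + w - 6) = (w + 2)*(w + 3)*(w - 2)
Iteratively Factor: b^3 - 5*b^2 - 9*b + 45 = (b - 3)*(b^2 - 2*b - 15) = (b - 3)*(b + 3)*(b - 5)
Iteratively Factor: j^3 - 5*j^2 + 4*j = (j - 1)*(j^2 - 4*j) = j*(j - 1)*(j - 4)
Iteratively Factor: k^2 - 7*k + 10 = (k - 2)*(k - 5)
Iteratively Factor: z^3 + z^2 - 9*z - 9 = (z - 3)*(z^2 + 4*z + 3) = (z - 3)*(z + 3)*(z + 1)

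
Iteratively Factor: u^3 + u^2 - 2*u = (u)*(u^2 + u - 2) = u*(u + 2)*(u - 1)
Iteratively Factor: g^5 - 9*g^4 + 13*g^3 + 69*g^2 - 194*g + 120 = (g - 4)*(g^4 - 5*g^3 - 7*g^2 + 41*g - 30) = (g - 4)*(g - 1)*(g^3 - 4*g^2 - 11*g + 30) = (g - 4)*(g - 1)*(g + 3)*(g^2 - 7*g + 10) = (g - 4)*(g - 2)*(g - 1)*(g + 3)*(g - 5)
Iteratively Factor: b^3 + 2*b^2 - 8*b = (b + 4)*(b^2 - 2*b) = b*(b + 4)*(b - 2)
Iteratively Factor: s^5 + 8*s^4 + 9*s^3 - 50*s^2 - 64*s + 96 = (s - 2)*(s^4 + 10*s^3 + 29*s^2 + 8*s - 48) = (s - 2)*(s + 3)*(s^3 + 7*s^2 + 8*s - 16) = (s - 2)*(s - 1)*(s + 3)*(s^2 + 8*s + 16) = (s - 2)*(s - 1)*(s + 3)*(s + 4)*(s + 4)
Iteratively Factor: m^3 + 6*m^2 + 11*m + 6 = (m + 2)*(m^2 + 4*m + 3) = (m + 1)*(m + 2)*(m + 3)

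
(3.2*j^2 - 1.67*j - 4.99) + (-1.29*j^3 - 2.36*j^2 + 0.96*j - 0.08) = -1.29*j^3 + 0.84*j^2 - 0.71*j - 5.07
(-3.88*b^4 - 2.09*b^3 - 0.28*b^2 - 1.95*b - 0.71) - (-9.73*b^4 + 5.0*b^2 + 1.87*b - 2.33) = 5.85*b^4 - 2.09*b^3 - 5.28*b^2 - 3.82*b + 1.62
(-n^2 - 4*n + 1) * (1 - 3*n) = 3*n^3 + 11*n^2 - 7*n + 1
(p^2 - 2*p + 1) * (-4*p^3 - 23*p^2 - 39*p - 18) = -4*p^5 - 15*p^4 + 3*p^3 + 37*p^2 - 3*p - 18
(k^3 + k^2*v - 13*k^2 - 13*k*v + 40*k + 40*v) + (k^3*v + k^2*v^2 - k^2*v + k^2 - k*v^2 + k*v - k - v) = k^3*v + k^3 + k^2*v^2 - 12*k^2 - k*v^2 - 12*k*v + 39*k + 39*v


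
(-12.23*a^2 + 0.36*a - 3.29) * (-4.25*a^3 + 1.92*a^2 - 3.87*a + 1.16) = 51.9775*a^5 - 25.0116*a^4 + 62.0038*a^3 - 21.8968*a^2 + 13.1499*a - 3.8164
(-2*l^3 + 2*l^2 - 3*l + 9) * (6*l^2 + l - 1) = -12*l^5 + 10*l^4 - 14*l^3 + 49*l^2 + 12*l - 9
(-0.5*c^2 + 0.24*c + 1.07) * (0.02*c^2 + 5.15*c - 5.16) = -0.01*c^4 - 2.5702*c^3 + 3.8374*c^2 + 4.2721*c - 5.5212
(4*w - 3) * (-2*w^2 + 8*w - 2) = -8*w^3 + 38*w^2 - 32*w + 6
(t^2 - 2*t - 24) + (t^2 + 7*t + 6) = 2*t^2 + 5*t - 18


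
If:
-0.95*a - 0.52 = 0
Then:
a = -0.55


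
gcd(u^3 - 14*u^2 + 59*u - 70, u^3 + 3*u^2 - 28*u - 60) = u - 5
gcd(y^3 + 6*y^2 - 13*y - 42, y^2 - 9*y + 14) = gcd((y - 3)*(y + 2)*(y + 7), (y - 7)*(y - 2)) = 1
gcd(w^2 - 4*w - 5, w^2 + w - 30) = w - 5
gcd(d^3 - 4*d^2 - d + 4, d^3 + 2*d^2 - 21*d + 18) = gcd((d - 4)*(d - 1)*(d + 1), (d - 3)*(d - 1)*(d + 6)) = d - 1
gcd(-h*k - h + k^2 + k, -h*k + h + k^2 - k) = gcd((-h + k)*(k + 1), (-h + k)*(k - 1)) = h - k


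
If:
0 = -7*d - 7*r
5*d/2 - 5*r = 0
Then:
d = 0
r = 0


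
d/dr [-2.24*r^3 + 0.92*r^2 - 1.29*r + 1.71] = -6.72*r^2 + 1.84*r - 1.29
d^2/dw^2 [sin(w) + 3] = -sin(w)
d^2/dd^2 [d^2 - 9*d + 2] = 2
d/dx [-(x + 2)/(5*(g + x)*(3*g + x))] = (-(g + x)*(3*g + x) + (g + x)*(x + 2) + (3*g + x)*(x + 2))/(5*(g + x)^2*(3*g + x)^2)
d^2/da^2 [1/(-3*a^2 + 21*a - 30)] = 2*(a^2 - 7*a - (2*a - 7)^2 + 10)/(3*(a^2 - 7*a + 10)^3)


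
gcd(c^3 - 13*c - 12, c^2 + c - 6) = c + 3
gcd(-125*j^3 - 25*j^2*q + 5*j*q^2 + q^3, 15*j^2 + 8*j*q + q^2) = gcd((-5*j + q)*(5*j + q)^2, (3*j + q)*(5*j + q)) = 5*j + q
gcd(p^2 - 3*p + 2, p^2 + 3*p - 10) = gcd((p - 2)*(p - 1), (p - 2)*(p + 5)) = p - 2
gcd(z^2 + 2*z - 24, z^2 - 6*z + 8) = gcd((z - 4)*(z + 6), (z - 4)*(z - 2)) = z - 4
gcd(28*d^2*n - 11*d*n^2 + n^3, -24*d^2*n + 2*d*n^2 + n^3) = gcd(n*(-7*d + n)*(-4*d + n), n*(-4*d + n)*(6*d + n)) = 4*d*n - n^2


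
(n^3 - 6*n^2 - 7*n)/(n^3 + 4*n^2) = (n^2 - 6*n - 7)/(n*(n + 4))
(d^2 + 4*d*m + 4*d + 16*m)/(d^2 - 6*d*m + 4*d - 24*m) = (d + 4*m)/(d - 6*m)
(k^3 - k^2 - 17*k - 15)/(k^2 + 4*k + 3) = k - 5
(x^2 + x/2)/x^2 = (x + 1/2)/x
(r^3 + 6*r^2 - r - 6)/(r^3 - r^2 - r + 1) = (r + 6)/(r - 1)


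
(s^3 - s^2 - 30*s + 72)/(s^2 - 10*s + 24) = (s^2 + 3*s - 18)/(s - 6)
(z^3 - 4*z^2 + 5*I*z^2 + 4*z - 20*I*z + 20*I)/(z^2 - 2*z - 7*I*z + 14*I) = (z^2 + z*(-2 + 5*I) - 10*I)/(z - 7*I)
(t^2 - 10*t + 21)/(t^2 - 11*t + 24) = (t - 7)/(t - 8)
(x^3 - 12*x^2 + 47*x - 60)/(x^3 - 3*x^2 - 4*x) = (x^2 - 8*x + 15)/(x*(x + 1))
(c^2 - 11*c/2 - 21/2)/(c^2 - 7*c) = (c + 3/2)/c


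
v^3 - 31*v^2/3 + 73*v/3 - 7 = (v - 7)*(v - 3)*(v - 1/3)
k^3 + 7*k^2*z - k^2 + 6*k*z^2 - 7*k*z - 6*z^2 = (k - 1)*(k + z)*(k + 6*z)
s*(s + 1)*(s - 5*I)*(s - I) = s^4 + s^3 - 6*I*s^3 - 5*s^2 - 6*I*s^2 - 5*s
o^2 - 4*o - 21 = (o - 7)*(o + 3)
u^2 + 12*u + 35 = (u + 5)*(u + 7)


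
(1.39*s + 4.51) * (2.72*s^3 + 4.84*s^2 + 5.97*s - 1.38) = 3.7808*s^4 + 18.9948*s^3 + 30.1267*s^2 + 25.0065*s - 6.2238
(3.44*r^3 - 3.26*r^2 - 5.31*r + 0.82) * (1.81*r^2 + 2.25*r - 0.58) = 6.2264*r^5 + 1.8394*r^4 - 18.9413*r^3 - 8.5725*r^2 + 4.9248*r - 0.4756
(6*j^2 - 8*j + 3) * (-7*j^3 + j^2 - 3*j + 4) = -42*j^5 + 62*j^4 - 47*j^3 + 51*j^2 - 41*j + 12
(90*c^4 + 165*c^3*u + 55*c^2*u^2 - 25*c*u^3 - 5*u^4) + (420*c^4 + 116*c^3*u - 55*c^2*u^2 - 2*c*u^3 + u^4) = 510*c^4 + 281*c^3*u - 27*c*u^3 - 4*u^4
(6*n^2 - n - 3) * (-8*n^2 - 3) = -48*n^4 + 8*n^3 + 6*n^2 + 3*n + 9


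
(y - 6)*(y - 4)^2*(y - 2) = y^4 - 16*y^3 + 92*y^2 - 224*y + 192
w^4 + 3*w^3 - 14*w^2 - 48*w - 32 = (w - 4)*(w + 1)*(w + 2)*(w + 4)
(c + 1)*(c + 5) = c^2 + 6*c + 5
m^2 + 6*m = m*(m + 6)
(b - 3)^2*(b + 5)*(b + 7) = b^4 + 6*b^3 - 28*b^2 - 102*b + 315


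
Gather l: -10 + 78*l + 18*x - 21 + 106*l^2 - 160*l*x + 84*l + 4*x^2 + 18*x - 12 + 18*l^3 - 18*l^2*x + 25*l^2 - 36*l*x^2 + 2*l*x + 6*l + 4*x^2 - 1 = 18*l^3 + l^2*(131 - 18*x) + l*(-36*x^2 - 158*x + 168) + 8*x^2 + 36*x - 44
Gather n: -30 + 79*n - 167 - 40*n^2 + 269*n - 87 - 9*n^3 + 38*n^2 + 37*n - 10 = -9*n^3 - 2*n^2 + 385*n - 294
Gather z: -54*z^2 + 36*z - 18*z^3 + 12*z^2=-18*z^3 - 42*z^2 + 36*z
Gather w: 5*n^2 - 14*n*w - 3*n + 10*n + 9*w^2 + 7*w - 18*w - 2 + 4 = 5*n^2 + 7*n + 9*w^2 + w*(-14*n - 11) + 2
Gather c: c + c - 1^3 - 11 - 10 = 2*c - 22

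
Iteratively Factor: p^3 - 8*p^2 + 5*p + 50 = (p - 5)*(p^2 - 3*p - 10) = (p - 5)*(p + 2)*(p - 5)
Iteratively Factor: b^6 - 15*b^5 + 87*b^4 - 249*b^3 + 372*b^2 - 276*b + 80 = (b - 2)*(b^5 - 13*b^4 + 61*b^3 - 127*b^2 + 118*b - 40) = (b - 2)*(b - 1)*(b^4 - 12*b^3 + 49*b^2 - 78*b + 40) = (b - 5)*(b - 2)*(b - 1)*(b^3 - 7*b^2 + 14*b - 8) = (b - 5)*(b - 2)^2*(b - 1)*(b^2 - 5*b + 4) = (b - 5)*(b - 2)^2*(b - 1)^2*(b - 4)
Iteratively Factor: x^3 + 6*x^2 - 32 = (x + 4)*(x^2 + 2*x - 8) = (x + 4)^2*(x - 2)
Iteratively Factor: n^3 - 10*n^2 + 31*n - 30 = (n - 3)*(n^2 - 7*n + 10) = (n - 3)*(n - 2)*(n - 5)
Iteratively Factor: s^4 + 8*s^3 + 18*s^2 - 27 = (s + 3)*(s^3 + 5*s^2 + 3*s - 9) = (s - 1)*(s + 3)*(s^2 + 6*s + 9) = (s - 1)*(s + 3)^2*(s + 3)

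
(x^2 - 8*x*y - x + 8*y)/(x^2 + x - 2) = (x - 8*y)/(x + 2)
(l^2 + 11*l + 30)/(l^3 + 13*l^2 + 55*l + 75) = (l + 6)/(l^2 + 8*l + 15)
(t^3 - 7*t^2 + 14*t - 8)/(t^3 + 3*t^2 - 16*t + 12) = (t - 4)/(t + 6)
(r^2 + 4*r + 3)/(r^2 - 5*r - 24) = (r + 1)/(r - 8)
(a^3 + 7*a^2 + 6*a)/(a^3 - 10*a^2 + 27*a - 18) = a*(a^2 + 7*a + 6)/(a^3 - 10*a^2 + 27*a - 18)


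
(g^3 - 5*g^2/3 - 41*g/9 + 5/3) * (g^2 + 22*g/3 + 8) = g^5 + 17*g^4/3 - 79*g^3/9 - 1217*g^2/27 - 218*g/9 + 40/3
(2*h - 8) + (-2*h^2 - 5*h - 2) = -2*h^2 - 3*h - 10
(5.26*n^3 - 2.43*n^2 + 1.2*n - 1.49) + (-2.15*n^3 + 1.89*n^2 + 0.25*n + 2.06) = 3.11*n^3 - 0.54*n^2 + 1.45*n + 0.57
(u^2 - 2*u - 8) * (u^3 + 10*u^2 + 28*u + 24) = u^5 + 8*u^4 - 112*u^2 - 272*u - 192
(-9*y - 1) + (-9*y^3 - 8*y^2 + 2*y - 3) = -9*y^3 - 8*y^2 - 7*y - 4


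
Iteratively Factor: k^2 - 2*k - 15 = (k + 3)*(k - 5)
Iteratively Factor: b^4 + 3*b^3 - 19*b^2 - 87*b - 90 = (b + 2)*(b^3 + b^2 - 21*b - 45) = (b + 2)*(b + 3)*(b^2 - 2*b - 15) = (b + 2)*(b + 3)^2*(b - 5)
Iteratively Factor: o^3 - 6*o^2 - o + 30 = (o + 2)*(o^2 - 8*o + 15) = (o - 3)*(o + 2)*(o - 5)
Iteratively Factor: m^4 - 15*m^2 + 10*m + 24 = (m + 1)*(m^3 - m^2 - 14*m + 24) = (m + 1)*(m + 4)*(m^2 - 5*m + 6) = (m - 2)*(m + 1)*(m + 4)*(m - 3)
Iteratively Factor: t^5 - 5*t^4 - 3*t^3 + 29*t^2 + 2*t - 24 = (t + 2)*(t^4 - 7*t^3 + 11*t^2 + 7*t - 12) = (t - 4)*(t + 2)*(t^3 - 3*t^2 - t + 3) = (t - 4)*(t + 1)*(t + 2)*(t^2 - 4*t + 3) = (t - 4)*(t - 3)*(t + 1)*(t + 2)*(t - 1)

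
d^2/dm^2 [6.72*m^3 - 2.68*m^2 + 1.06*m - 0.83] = 40.32*m - 5.36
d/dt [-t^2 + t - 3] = 1 - 2*t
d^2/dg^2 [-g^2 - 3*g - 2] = -2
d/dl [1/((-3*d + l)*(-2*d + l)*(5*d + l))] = (-(2*d - l)*(3*d - l) + (2*d - l)*(5*d + l) + (3*d - l)*(5*d + l))/((2*d - l)^2*(3*d - l)^2*(5*d + l)^2)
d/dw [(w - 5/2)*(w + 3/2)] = 2*w - 1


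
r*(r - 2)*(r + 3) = r^3 + r^2 - 6*r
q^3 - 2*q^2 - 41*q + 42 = (q - 7)*(q - 1)*(q + 6)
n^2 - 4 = (n - 2)*(n + 2)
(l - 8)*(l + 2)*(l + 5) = l^3 - l^2 - 46*l - 80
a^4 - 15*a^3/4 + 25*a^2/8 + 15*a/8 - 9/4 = (a - 2)*(a - 3/2)*(a - 1)*(a + 3/4)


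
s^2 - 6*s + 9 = (s - 3)^2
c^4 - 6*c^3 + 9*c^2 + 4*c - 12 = (c - 3)*(c - 2)^2*(c + 1)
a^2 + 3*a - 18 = (a - 3)*(a + 6)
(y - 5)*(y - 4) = y^2 - 9*y + 20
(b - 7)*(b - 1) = b^2 - 8*b + 7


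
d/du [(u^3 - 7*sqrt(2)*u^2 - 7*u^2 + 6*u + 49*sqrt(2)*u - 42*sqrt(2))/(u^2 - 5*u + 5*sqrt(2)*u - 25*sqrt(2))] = (u^4 - 10*u^3 + 10*sqrt(2)*u^3 - 124*sqrt(2)*u^2 - 41*u^2 + 434*sqrt(2)*u + 700*u - 2030 - 360*sqrt(2))/(u^4 - 10*u^3 + 10*sqrt(2)*u^3 - 100*sqrt(2)*u^2 + 75*u^2 - 500*u + 250*sqrt(2)*u + 1250)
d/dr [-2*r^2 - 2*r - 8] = -4*r - 2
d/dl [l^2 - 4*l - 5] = 2*l - 4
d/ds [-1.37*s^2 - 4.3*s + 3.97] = -2.74*s - 4.3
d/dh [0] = 0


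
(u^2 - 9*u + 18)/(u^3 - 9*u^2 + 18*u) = 1/u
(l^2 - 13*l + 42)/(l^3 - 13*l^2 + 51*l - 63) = (l - 6)/(l^2 - 6*l + 9)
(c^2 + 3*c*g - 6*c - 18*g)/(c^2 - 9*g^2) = (c - 6)/(c - 3*g)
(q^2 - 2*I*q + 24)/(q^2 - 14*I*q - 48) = (q + 4*I)/(q - 8*I)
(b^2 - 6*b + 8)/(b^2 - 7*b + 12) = (b - 2)/(b - 3)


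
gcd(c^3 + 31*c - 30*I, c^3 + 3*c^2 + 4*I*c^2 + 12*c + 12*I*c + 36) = c + 6*I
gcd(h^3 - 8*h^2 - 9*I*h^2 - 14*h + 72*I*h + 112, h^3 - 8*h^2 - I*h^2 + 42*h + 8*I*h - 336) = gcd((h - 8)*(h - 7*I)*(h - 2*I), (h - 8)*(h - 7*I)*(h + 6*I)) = h^2 + h*(-8 - 7*I) + 56*I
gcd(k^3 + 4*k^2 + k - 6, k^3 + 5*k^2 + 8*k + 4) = k + 2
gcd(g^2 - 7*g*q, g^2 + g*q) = g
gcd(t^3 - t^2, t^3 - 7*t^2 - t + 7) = t - 1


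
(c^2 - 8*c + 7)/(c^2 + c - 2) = (c - 7)/(c + 2)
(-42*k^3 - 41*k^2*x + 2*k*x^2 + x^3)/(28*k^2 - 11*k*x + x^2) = (-42*k^3 - 41*k^2*x + 2*k*x^2 + x^3)/(28*k^2 - 11*k*x + x^2)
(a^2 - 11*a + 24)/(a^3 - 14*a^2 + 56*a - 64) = (a - 3)/(a^2 - 6*a + 8)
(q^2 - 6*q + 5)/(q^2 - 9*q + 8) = (q - 5)/(q - 8)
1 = 1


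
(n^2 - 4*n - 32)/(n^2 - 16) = (n - 8)/(n - 4)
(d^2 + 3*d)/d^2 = (d + 3)/d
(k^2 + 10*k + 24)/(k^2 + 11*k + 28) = (k + 6)/(k + 7)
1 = 1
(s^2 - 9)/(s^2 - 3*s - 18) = (s - 3)/(s - 6)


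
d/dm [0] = 0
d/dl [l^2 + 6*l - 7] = 2*l + 6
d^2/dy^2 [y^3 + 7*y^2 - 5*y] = 6*y + 14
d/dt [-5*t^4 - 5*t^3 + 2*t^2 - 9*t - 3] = -20*t^3 - 15*t^2 + 4*t - 9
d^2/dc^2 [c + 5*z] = 0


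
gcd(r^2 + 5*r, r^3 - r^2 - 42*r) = r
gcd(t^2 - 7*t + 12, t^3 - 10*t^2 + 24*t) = t - 4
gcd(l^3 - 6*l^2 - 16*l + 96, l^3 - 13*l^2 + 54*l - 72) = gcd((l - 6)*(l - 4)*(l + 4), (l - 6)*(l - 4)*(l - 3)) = l^2 - 10*l + 24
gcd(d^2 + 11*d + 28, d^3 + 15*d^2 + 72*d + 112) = d^2 + 11*d + 28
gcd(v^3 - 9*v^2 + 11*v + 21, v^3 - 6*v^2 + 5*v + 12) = v^2 - 2*v - 3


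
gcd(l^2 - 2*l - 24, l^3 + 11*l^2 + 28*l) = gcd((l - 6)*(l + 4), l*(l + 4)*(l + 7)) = l + 4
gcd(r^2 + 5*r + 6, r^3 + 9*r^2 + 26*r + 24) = r^2 + 5*r + 6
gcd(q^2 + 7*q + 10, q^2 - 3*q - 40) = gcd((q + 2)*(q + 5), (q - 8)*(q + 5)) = q + 5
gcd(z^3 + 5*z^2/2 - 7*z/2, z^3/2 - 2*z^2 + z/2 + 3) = 1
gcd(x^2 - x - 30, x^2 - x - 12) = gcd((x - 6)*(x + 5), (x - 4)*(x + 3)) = 1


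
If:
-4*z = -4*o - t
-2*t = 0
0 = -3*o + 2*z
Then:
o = 0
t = 0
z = 0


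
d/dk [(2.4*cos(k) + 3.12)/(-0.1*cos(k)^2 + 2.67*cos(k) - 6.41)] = (-0.24*cos(k)^2 - 0.624000000000001*cos(k) + 23.7144)*sin(k)/(0.01*cos(k)^4 - 0.534*cos(k)^3 + 8.4109*cos(k)^2 - 34.2294*cos(k) + 41.0881)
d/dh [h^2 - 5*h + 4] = 2*h - 5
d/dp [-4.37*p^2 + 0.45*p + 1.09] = 0.45 - 8.74*p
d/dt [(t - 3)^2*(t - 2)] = (t - 3)*(3*t - 7)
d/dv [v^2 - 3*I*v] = 2*v - 3*I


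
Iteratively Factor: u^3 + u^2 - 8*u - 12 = (u + 2)*(u^2 - u - 6) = (u - 3)*(u + 2)*(u + 2)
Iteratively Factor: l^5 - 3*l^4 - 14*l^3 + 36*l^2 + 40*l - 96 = (l + 3)*(l^4 - 6*l^3 + 4*l^2 + 24*l - 32) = (l - 4)*(l + 3)*(l^3 - 2*l^2 - 4*l + 8) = (l - 4)*(l - 2)*(l + 3)*(l^2 - 4) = (l - 4)*(l - 2)*(l + 2)*(l + 3)*(l - 2)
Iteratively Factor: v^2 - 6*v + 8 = (v - 4)*(v - 2)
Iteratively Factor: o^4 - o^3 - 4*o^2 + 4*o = (o - 2)*(o^3 + o^2 - 2*o) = o*(o - 2)*(o^2 + o - 2) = o*(o - 2)*(o - 1)*(o + 2)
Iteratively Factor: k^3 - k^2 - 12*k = (k + 3)*(k^2 - 4*k) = (k - 4)*(k + 3)*(k)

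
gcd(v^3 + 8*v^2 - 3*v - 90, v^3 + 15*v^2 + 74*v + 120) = v^2 + 11*v + 30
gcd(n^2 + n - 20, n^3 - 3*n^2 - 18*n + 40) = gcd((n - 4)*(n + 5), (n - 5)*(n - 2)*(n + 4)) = 1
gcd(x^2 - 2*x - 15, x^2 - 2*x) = 1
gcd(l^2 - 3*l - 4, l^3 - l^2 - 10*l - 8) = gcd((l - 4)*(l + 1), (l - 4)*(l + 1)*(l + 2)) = l^2 - 3*l - 4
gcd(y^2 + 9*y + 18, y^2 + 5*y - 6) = y + 6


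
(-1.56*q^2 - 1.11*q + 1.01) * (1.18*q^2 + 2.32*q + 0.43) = -1.8408*q^4 - 4.929*q^3 - 2.0542*q^2 + 1.8659*q + 0.4343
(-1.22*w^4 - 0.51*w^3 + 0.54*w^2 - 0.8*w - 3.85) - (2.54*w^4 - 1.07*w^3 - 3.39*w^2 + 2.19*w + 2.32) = -3.76*w^4 + 0.56*w^3 + 3.93*w^2 - 2.99*w - 6.17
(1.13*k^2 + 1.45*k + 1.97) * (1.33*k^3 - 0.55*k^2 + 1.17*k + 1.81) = 1.5029*k^5 + 1.307*k^4 + 3.1447*k^3 + 2.6583*k^2 + 4.9294*k + 3.5657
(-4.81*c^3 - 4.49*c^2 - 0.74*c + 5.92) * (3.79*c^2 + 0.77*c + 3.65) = -18.2299*c^5 - 20.7208*c^4 - 23.8184*c^3 + 5.4785*c^2 + 1.8574*c + 21.608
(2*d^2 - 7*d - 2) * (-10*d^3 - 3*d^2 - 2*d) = -20*d^5 + 64*d^4 + 37*d^3 + 20*d^2 + 4*d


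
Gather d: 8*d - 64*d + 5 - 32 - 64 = -56*d - 91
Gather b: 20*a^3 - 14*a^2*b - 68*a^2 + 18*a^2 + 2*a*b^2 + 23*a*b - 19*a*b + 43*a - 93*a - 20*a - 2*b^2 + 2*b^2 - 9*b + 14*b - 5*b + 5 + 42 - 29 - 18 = 20*a^3 - 50*a^2 + 2*a*b^2 - 70*a + b*(-14*a^2 + 4*a)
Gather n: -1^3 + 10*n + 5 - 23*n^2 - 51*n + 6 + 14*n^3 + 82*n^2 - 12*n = 14*n^3 + 59*n^2 - 53*n + 10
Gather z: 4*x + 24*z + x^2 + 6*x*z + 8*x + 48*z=x^2 + 12*x + z*(6*x + 72)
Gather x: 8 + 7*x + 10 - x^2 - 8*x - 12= -x^2 - x + 6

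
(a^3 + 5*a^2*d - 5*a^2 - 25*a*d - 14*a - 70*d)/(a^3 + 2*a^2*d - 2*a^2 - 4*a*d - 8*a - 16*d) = (a^2 + 5*a*d - 7*a - 35*d)/(a^2 + 2*a*d - 4*a - 8*d)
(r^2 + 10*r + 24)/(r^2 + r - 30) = (r + 4)/(r - 5)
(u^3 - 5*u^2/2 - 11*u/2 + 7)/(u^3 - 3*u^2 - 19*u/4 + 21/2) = 2*(u - 1)/(2*u - 3)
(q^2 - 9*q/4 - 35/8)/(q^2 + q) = (8*q^2 - 18*q - 35)/(8*q*(q + 1))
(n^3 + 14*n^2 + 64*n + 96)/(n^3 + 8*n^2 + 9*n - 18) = (n^2 + 8*n + 16)/(n^2 + 2*n - 3)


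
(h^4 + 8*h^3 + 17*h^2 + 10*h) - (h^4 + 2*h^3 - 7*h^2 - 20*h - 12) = 6*h^3 + 24*h^2 + 30*h + 12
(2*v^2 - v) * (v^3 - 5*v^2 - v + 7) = 2*v^5 - 11*v^4 + 3*v^3 + 15*v^2 - 7*v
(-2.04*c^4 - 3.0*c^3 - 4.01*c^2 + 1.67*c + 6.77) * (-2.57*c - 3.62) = 5.2428*c^5 + 15.0948*c^4 + 21.1657*c^3 + 10.2243*c^2 - 23.4443*c - 24.5074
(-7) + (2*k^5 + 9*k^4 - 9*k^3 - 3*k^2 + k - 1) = 2*k^5 + 9*k^4 - 9*k^3 - 3*k^2 + k - 8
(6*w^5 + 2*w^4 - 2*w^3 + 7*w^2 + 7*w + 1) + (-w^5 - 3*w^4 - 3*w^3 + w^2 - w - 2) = 5*w^5 - w^4 - 5*w^3 + 8*w^2 + 6*w - 1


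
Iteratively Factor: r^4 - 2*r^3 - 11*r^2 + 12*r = (r - 1)*(r^3 - r^2 - 12*r) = r*(r - 1)*(r^2 - r - 12) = r*(r - 1)*(r + 3)*(r - 4)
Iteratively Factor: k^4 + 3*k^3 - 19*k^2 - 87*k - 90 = (k - 5)*(k^3 + 8*k^2 + 21*k + 18) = (k - 5)*(k + 3)*(k^2 + 5*k + 6) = (k - 5)*(k + 2)*(k + 3)*(k + 3)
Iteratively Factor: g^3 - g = (g + 1)*(g^2 - g) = (g - 1)*(g + 1)*(g)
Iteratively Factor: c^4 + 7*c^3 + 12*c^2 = (c + 3)*(c^3 + 4*c^2) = c*(c + 3)*(c^2 + 4*c) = c^2*(c + 3)*(c + 4)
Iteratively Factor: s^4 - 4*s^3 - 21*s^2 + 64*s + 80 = (s - 5)*(s^3 + s^2 - 16*s - 16) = (s - 5)*(s + 1)*(s^2 - 16) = (s - 5)*(s + 1)*(s + 4)*(s - 4)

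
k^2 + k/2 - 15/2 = (k - 5/2)*(k + 3)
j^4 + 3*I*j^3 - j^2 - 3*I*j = j*(j + 3*I)*(-I*j - I)*(I*j - I)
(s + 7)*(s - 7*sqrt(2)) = s^2 - 7*sqrt(2)*s + 7*s - 49*sqrt(2)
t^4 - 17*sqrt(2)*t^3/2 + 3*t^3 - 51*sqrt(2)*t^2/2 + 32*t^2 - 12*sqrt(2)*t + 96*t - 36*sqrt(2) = (t + 3)*(t - 6*sqrt(2))*(t - 2*sqrt(2))*(t - sqrt(2)/2)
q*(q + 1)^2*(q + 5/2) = q^4 + 9*q^3/2 + 6*q^2 + 5*q/2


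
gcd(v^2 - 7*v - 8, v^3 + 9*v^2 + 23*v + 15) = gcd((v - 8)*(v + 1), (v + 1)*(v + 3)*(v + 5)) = v + 1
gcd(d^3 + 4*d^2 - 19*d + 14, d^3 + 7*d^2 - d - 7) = d^2 + 6*d - 7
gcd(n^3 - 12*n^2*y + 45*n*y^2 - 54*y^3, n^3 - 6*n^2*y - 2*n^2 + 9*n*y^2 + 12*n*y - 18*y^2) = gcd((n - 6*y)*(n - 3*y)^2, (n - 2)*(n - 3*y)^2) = n^2 - 6*n*y + 9*y^2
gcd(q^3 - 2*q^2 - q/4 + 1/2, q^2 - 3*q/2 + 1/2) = q - 1/2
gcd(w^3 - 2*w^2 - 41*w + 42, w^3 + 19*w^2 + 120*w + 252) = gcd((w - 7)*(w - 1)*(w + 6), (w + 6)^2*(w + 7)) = w + 6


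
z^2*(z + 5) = z^3 + 5*z^2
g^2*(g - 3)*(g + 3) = g^4 - 9*g^2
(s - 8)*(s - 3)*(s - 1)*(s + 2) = s^4 - 10*s^3 + 11*s^2 + 46*s - 48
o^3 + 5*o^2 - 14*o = o*(o - 2)*(o + 7)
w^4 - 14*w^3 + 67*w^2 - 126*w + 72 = (w - 6)*(w - 4)*(w - 3)*(w - 1)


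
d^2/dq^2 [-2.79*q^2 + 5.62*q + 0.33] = -5.58000000000000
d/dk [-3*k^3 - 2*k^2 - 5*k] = -9*k^2 - 4*k - 5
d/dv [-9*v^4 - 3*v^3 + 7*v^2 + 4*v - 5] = -36*v^3 - 9*v^2 + 14*v + 4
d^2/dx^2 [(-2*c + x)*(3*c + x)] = 2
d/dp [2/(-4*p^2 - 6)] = 4*p/(2*p^2 + 3)^2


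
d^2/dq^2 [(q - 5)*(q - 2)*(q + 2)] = 6*q - 10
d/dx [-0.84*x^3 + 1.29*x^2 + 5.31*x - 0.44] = -2.52*x^2 + 2.58*x + 5.31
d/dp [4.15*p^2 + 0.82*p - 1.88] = 8.3*p + 0.82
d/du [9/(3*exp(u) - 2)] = -27*exp(u)/(3*exp(u) - 2)^2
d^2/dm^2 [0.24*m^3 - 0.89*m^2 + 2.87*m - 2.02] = 1.44*m - 1.78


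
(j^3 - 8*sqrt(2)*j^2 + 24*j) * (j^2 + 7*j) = j^5 - 8*sqrt(2)*j^4 + 7*j^4 - 56*sqrt(2)*j^3 + 24*j^3 + 168*j^2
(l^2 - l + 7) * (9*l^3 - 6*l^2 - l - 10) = 9*l^5 - 15*l^4 + 68*l^3 - 51*l^2 + 3*l - 70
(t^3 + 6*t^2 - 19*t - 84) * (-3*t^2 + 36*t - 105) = -3*t^5 + 18*t^4 + 168*t^3 - 1062*t^2 - 1029*t + 8820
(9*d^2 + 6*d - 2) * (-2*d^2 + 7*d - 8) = -18*d^4 + 51*d^3 - 26*d^2 - 62*d + 16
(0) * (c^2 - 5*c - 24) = 0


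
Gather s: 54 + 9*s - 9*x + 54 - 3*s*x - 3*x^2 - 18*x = s*(9 - 3*x) - 3*x^2 - 27*x + 108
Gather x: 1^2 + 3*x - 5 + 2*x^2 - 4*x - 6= 2*x^2 - x - 10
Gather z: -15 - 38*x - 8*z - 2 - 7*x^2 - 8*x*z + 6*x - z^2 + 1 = -7*x^2 - 32*x - z^2 + z*(-8*x - 8) - 16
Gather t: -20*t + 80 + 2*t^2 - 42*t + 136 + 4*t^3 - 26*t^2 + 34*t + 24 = 4*t^3 - 24*t^2 - 28*t + 240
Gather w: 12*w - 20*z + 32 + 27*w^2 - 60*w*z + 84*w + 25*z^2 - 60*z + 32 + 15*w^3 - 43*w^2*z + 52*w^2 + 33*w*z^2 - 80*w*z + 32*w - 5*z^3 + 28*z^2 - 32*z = 15*w^3 + w^2*(79 - 43*z) + w*(33*z^2 - 140*z + 128) - 5*z^3 + 53*z^2 - 112*z + 64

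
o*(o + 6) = o^2 + 6*o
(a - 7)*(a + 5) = a^2 - 2*a - 35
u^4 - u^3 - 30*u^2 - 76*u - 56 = (u - 7)*(u + 2)^3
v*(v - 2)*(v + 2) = v^3 - 4*v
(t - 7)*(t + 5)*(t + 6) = t^3 + 4*t^2 - 47*t - 210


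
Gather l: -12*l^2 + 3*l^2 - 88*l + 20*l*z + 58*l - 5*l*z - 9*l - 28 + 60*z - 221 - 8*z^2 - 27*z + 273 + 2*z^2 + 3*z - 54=-9*l^2 + l*(15*z - 39) - 6*z^2 + 36*z - 30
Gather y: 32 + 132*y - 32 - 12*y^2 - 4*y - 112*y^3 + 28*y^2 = -112*y^3 + 16*y^2 + 128*y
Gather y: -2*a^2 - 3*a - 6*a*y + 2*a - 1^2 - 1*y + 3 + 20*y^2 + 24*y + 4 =-2*a^2 - a + 20*y^2 + y*(23 - 6*a) + 6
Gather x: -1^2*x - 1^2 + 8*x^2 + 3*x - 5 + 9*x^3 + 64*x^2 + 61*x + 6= 9*x^3 + 72*x^2 + 63*x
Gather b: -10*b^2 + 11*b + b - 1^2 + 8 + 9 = -10*b^2 + 12*b + 16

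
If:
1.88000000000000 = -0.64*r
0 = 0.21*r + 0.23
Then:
No Solution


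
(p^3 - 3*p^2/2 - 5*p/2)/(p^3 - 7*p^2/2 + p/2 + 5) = p/(p - 2)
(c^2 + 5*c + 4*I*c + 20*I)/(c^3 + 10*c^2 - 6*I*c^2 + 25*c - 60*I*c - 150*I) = (c + 4*I)/(c^2 + c*(5 - 6*I) - 30*I)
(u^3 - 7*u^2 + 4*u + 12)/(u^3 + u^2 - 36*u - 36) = (u - 2)/(u + 6)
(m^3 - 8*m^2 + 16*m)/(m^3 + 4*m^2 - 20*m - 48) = m*(m - 4)/(m^2 + 8*m + 12)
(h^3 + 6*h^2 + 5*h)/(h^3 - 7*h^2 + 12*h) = (h^2 + 6*h + 5)/(h^2 - 7*h + 12)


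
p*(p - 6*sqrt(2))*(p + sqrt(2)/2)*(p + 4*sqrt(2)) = p^4 - 3*sqrt(2)*p^3/2 - 50*p^2 - 24*sqrt(2)*p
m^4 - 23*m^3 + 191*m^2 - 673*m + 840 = (m - 8)*(m - 7)*(m - 5)*(m - 3)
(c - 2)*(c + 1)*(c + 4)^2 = c^4 + 7*c^3 + 6*c^2 - 32*c - 32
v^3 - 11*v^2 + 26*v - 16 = (v - 8)*(v - 2)*(v - 1)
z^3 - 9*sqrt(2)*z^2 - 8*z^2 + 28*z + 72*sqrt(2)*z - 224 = (z - 8)*(z - 7*sqrt(2))*(z - 2*sqrt(2))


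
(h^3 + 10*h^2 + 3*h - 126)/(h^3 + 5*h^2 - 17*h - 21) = (h + 6)/(h + 1)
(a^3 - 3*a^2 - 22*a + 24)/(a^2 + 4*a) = a - 7 + 6/a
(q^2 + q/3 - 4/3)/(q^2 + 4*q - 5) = (q + 4/3)/(q + 5)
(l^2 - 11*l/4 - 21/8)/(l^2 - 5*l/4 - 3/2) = (l - 7/2)/(l - 2)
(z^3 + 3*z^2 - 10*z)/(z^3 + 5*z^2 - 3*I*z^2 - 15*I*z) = (z - 2)/(z - 3*I)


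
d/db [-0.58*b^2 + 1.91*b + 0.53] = 1.91 - 1.16*b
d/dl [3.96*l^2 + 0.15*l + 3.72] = 7.92*l + 0.15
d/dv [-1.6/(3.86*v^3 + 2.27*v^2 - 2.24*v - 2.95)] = (18.528*v^2 + 7.264*v - 3.584)/(3.86*v^3 + 2.27*v^2 - 2.24*v - 2.95)^2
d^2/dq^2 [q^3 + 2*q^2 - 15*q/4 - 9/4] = 6*q + 4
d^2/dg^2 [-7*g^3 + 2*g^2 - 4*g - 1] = 4 - 42*g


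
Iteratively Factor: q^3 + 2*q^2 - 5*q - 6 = (q + 1)*(q^2 + q - 6) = (q + 1)*(q + 3)*(q - 2)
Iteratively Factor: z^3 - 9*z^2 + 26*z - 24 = (z - 3)*(z^2 - 6*z + 8) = (z - 3)*(z - 2)*(z - 4)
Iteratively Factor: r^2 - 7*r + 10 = (r - 5)*(r - 2)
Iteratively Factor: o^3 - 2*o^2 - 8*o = (o)*(o^2 - 2*o - 8) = o*(o - 4)*(o + 2)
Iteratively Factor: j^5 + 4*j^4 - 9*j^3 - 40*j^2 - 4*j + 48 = (j + 4)*(j^4 - 9*j^2 - 4*j + 12) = (j + 2)*(j + 4)*(j^3 - 2*j^2 - 5*j + 6) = (j - 1)*(j + 2)*(j + 4)*(j^2 - j - 6) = (j - 1)*(j + 2)^2*(j + 4)*(j - 3)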